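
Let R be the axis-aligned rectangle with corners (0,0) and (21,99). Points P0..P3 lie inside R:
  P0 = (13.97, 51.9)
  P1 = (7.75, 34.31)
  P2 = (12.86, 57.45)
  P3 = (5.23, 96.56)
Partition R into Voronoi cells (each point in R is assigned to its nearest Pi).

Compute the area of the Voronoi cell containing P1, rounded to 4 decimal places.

Area of P1's cell: 907.8783

1. box [0,21]×[0,99]: [(0, 0) (21, 0) (21, 99) (0, 99)]
2. ⊥bis P1·P0 via (10.86,43.105): [(0, 46.9452) (0, 0) (21, 0) (21, 39.5194)]  |A|=907.8783
3. ⊥bis P1·P2 via (10.305,45.88): [(0, 46.9452) (0, 0) (21, 0) (21, 39.5194)]  |A|=907.8783
4. ⊥bis P1·P3 via (6.49,65.435): [(0, 46.9452) (0, 0) (21, 0) (21, 39.5194)]  |A|=907.8783
5. canonical 4-gon: [(0, 46.9452) (0, 0) (21, 0) (21, 39.5194)]
6. shoelace: 907.8783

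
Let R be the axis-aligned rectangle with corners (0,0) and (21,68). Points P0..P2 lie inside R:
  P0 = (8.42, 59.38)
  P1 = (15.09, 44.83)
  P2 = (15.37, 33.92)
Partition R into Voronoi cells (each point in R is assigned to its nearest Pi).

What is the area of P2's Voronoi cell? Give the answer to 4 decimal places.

Area of P2's cell: 824.3257

1. box [0,21]×[0,68]: [(0, 0) (21, 0) (21, 68) (0, 68)]
2. ⊥bis P2·P0 via (11.895,46.65): [(0, 43.4029) (0, 0) (21, 0) (21, 49.1355)]  |A|=971.6531
3. ⊥bis P2·P1 via (15.23,39.375): [(0, 38.9841) (0, 0) (21, 0) (21, 39.5231)]  |A|=824.3257
4. canonical 4-gon: [(0, 38.9841) (0, 0) (21, 0) (21, 39.5231)]
5. shoelace: 824.3257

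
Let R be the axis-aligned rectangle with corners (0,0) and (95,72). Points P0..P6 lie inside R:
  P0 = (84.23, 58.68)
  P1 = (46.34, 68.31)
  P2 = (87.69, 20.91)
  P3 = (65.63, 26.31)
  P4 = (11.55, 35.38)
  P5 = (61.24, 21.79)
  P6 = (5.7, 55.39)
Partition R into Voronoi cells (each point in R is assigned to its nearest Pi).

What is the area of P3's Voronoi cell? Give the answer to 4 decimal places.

Area of P3's cell: 632.6445

1. box [0,95]×[0,72]: [(0, 0) (95, 0) (95, 72) (0, 72)]
2. ⊥bis P3·P0 via (74.93,42.495): [(0, 0) (95, 0) (95, 30.9627) (23.5818, 72) (0, 72)]  |A|=5374.593
3. ⊥bis P3·P1 via (55.985,47.31): [(0, 21.5969) (0, 0) (95, 0) (95, 30.9627) (61.8569, 50.0069)]  |A|=3556.3843
4. ⊥bis P3·P2 via (76.66,23.61): [(0, 21.5969) (0, 0) (70.8806, 0) (80.4994, 39.2948) (61.8569, 50.0069)]  |A|=2858.0127
5. ⊥bis P3·P4 via (38.59,30.845): [(40.1301, 40.0281) (33.4168, 0) (70.8806, 0) (80.4994, 39.2948) (61.8569, 50.0069)]  |A|=1755.8634
6. ⊥bis P3·P5 via (63.435,24.05): [(44.7833, 42.1652) (74.2068, 13.588) (80.4994, 39.2948) (61.8569, 50.0069)]  |A|=632.6445
7. ⊥bis P3·P6 via (35.665,40.85): [(44.7833, 42.1652) (74.2068, 13.588) (80.4994, 39.2948) (61.8569, 50.0069)]  |A|=632.6445
8. canonical 4-gon: [(44.7833, 42.1652) (74.2068, 13.588) (80.4994, 39.2948) (61.8569, 50.0069)]
9. shoelace: 632.6445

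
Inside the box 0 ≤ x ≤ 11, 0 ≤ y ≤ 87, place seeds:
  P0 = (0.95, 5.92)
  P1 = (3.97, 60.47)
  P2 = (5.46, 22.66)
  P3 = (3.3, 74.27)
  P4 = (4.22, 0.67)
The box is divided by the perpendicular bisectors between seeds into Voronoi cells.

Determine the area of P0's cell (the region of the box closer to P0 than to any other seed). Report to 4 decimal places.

Area of P0's cell: 94.1717

1. box [0,11]×[0,87]: [(0, 0) (11, 0) (11, 87) (0, 87)]
2. ⊥bis P0·P1 via (2.46,33.195): [(0, 33.3312) (0, 0) (11, 0) (11, 32.7222)]  |A|=363.2937
3. ⊥bis P0·P2 via (3.205,14.29): [(0, 15.1535) (0, 0) (11, 0) (11, 12.1899)]  |A|=150.3886
4. ⊥bis P0·P3 via (2.125,40.095): [(0, 15.1535) (0, 0) (11, 0) (11, 12.1899)]  |A|=150.3886
5. ⊥bis P0·P4 via (2.585,3.295): [(0, 15.1535) (0, 1.6849) (11, 8.5363) (11, 12.1899)]  |A|=94.1717
6. canonical 4-gon: [(0, 15.1535) (0, 1.6849) (11, 8.5363) (11, 12.1899)]
7. shoelace: 94.1717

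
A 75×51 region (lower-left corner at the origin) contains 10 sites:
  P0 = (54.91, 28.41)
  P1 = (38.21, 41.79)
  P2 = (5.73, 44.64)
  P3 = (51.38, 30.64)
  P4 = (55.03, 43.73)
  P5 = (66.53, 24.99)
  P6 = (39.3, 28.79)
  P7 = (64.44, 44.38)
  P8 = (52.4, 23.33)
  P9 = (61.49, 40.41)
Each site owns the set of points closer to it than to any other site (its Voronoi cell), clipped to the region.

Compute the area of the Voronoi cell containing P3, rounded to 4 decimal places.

Area of P3's cell: 104.2395

1. box [0,75]×[0,51]: [(0, 0) (75, 0) (75, 51) (0, 51)]
2. ⊥bis P3·P0 via (53.145,29.525): [(0, 0) (34.4932, 0) (66.7114, 51) (0, 51)]  |A|=2580.717
3. ⊥bis P3·P1 via (44.795,36.215): [(14.1346, 0) (34.4932, 0) (66.7114, 51) (57.3123, 51)]  |A|=758.8208
4. ⊥bis P3·P2 via (28.555,37.64): [(18.6456, 5.3282) (17.0115, 0) (34.4932, 0) (66.7114, 51) (57.3123, 51)]  |A|=751.1565
5. ⊥bis P3·P4 via (53.205,37.185): [(47.0656, 38.8969) (18.6456, 5.3282) (17.0115, 0) (34.4932, 0) (57.2683, 36.052)]  |A|=604.5901
6. ⊥bis P3·P5 via (58.955,27.815): [(47.0656, 38.8969) (18.6456, 5.3282) (17.0115, 0) (34.4932, 0) (57.2683, 36.052)]  |A|=604.5901
7. ⊥bis P3·P6 via (45.34,29.715): [(47.0656, 38.8969) (44.4136, 35.7644) (46.8863, 19.6178) (57.2683, 36.052)]  |A|=123.8882
8. ⊥bis P3·P7 via (57.91,37.51): [(47.0656, 38.8969) (44.4136, 35.7644) (46.8863, 19.6178) (57.2683, 36.052)]  |A|=123.8882
9. ⊥bis P3·P8 via (51.89,26.985): [(47.0656, 38.8969) (44.4136, 35.7644) (45.8864, 26.1473) (51.5066, 26.9315) (57.2683, 36.052)]  |A|=105.1475
10. ⊥bis P3·P9 via (56.435,35.525): [(55.4305, 36.5644) (47.0656, 38.8969) (44.4136, 35.7644) (45.8864, 26.1473) (51.5066, 26.9315) (56.7376, 35.2119)]  |A|=104.2395
11. canonical 6-gon: [(55.4305, 36.5644) (47.0656, 38.8969) (44.4136, 35.7644) (45.8864, 26.1473) (51.5066, 26.9315) (56.7376, 35.2119)]
12. shoelace: 104.2395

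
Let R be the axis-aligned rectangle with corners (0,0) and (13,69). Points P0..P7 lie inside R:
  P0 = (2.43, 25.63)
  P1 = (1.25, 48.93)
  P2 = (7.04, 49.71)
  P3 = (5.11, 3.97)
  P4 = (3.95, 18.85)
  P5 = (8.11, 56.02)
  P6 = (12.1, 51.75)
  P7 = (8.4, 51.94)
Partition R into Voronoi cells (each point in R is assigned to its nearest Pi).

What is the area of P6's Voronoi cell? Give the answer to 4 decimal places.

Area of P6's cell: 26.6506

1. box [0,13]×[0,69]: [(0, 0) (13, 0) (13, 69) (0, 69)]
2. ⊥bis P6·P0 via (7.265,38.69): [(0, 41.3796) (13, 36.5668) (13, 69) (0, 69)]  |A|=390.3482
3. ⊥bis P6·P1 via (6.675,50.34): [(9.9625, 37.6914) (13, 36.5668) (13, 69) (1.8251, 69)]  |A|=224.1934
4. ⊥bis P6·P2 via (9.57,50.73): [(13, 42.2223) (13, 69) (2.2042, 69)]  |A|=144.5432
5. ⊥bis P6·P3 via (8.605,27.86): [(13, 42.2223) (13, 69) (2.2042, 69)]  |A|=144.5432
6. ⊥bis P6·P4 via (8.025,35.3): [(13, 42.2223) (13, 69) (2.2042, 69)]  |A|=144.5432
7. ⊥bis P6·P5 via (10.105,53.885): [(8.7925, 52.6585) (13, 42.2223) (13, 56.5902)]  |A|=30.2266
8. ⊥bis P6·P7 via (10.25,51.845): [(10.3673, 54.1301) (10.1224, 49.3599) (13, 42.2223) (13, 56.5902)]  |A|=26.6506
9. canonical 4-gon: [(10.3673, 54.1301) (10.1224, 49.3599) (13, 42.2223) (13, 56.5902)]
10. shoelace: 26.6506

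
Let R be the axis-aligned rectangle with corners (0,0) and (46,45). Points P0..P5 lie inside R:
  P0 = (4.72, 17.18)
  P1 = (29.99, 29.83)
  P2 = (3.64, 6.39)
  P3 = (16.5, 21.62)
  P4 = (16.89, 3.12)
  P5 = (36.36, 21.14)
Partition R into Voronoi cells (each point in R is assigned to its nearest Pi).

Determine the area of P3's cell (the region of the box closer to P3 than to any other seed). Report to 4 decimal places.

Area of P3's cell: 445.8152

1. box [0,46]×[0,45]: [(0, 0) (46, 0) (46, 45) (0, 45)]
2. ⊥bis P3·P0 via (10.61,19.4): [(17.9221, 0) (46, 0) (46, 45) (0.9611, 45)]  |A|=1645.1289
3. ⊥bis P3·P1 via (23.245,25.725): [(17.9221, 0) (38.9012, 0) (11.5143, 45) (0.9611, 45)]  |A|=709.4769
4. ⊥bis P3·P2 via (10.07,14.005): [(13.8448, 10.8176) (26.656, 0) (38.9012, 0) (11.5143, 45) (0.9611, 45)]  |A|=662.2365
5. ⊥bis P3·P4 via (16.695,12.37): [(13.2868, 12.2982) (31.1869, 12.6755) (11.5143, 45) (0.9611, 45)]  |A|=465.5722
6. ⊥bis P3·P5 via (26.43,21.38): [(13.2868, 12.2982) (26.2171, 12.5707) (26.4093, 20.5256) (11.5143, 45) (0.9611, 45)]  |A|=445.8152
7. canonical 5-gon: [(13.2868, 12.2982) (26.2171, 12.5707) (26.4093, 20.5256) (11.5143, 45) (0.9611, 45)]
8. shoelace: 445.8152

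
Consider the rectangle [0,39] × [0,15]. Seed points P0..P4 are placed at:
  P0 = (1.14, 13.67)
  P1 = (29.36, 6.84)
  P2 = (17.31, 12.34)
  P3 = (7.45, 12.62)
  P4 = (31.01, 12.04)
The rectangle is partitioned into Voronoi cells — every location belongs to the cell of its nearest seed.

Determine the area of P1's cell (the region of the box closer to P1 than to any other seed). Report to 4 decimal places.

Area of P1's cell: 163.1663

1. box [0,39]×[0,15]: [(0, 0) (39, 0) (39, 15) (0, 15)]
2. ⊥bis P1·P0 via (15.25,10.255): [(12.768, 0) (39, 0) (39, 15) (16.3984, 15)]  |A|=366.2518
3. ⊥bis P1·P2 via (23.335,9.59): [(18.9578, 0) (39, 0) (39, 15) (25.8043, 15)]  |A|=249.2841
4. ⊥bis P1·P3 via (18.405,9.73): [(18.9578, 0) (39, 0) (39, 15) (25.8043, 15)]  |A|=249.2841
5. ⊥bis P1·P4 via (30.185,9.44): [(24.1418, 11.3576) (18.9578, 0) (39, 0) (39, 6.6429)]  |A|=163.1663
6. canonical 4-gon: [(24.1418, 11.3576) (18.9578, 0) (39, 0) (39, 6.6429)]
7. shoelace: 163.1663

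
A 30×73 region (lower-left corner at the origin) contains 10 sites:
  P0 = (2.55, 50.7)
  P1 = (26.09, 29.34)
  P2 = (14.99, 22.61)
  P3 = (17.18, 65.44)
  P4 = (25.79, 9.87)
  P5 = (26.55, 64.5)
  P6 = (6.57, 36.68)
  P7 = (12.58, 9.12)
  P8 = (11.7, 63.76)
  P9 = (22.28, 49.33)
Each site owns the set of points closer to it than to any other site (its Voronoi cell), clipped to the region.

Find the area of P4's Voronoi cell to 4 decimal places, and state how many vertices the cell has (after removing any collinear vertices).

1. box [0,30]×[0,73]: [(0, 0) (30, 0) (30, 73) (0, 73)]
2. ⊥bis P4·P0 via (14.17,30.285): [(0, 22.2196) (0, 0) (30, 0) (30, 39.2953)]  |A|=922.7228
3. ⊥bis P4·P1 via (25.94,19.605): [(0, 20.0047) (0, 0) (30, 0) (30, 19.5424)]  |A|=593.207
4. ⊥bis P4·P2 via (20.39,16.24): [(24.3877, 19.6289) (1.2328, 0) (30, 0) (30, 19.5424)]  |A|=337.1737
5. ⊥bis P4·P3 via (21.485,37.655): [(24.3877, 19.6289) (1.2328, 0) (30, 0) (30, 19.5424)]  |A|=337.1737
6. ⊥bis P4·P5 via (26.17,37.185): [(24.3877, 19.6289) (1.2328, 0) (30, 0) (30, 19.5424)]  |A|=337.1737
7. ⊥bis P4·P6 via (16.18,23.275): [(24.3877, 19.6289) (1.2328, 0) (30, 0) (30, 19.5424)]  |A|=337.1737
8. ⊥bis P4·P7 via (19.185,9.495): [(24.3877, 19.6289) (18.875, 14.9557) (19.7241, 0) (30, 0) (30, 19.5424)]  |A|=198.899
9. ⊥bis P4·P8 via (18.745,36.815): [(24.3877, 19.6289) (18.875, 14.9557) (19.7241, 0) (30, 0) (30, 19.5424)]  |A|=198.899
10. ⊥bis P4·P9 via (24.035,29.6): [(24.3877, 19.6289) (18.875, 14.9557) (19.7241, 0) (30, 0) (30, 19.5424)]  |A|=198.899
11. canonical 5-gon: [(24.3877, 19.6289) (18.875, 14.9557) (19.7241, 0) (30, 0) (30, 19.5424)]
12. shoelace: 198.899

Area of P4's cell: 198.8990 (5 vertices)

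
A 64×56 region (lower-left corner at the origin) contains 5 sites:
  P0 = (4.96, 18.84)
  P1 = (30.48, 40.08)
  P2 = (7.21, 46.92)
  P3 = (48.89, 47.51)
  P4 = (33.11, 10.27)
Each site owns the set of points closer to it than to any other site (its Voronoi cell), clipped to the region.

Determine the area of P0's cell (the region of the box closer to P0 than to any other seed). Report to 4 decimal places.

1. box [0,64]×[0,56]: [(0, 0) (64, 0) (64, 56) (0, 56)]
2. ⊥bis P0·P1 via (17.72,29.46): [(0, 50.7507) (0, 0) (42.2392, 0)]  |A|=1071.8348
3. ⊥bis P0·P2 via (6.085,32.88): [(15.5016, 32.1255) (0, 33.3676) (0, 0) (42.2392, 0)]  |A|=937.1021
4. ⊥bis P0·P3 via (26.925,33.175): [(15.5016, 32.1255) (0, 33.3676) (0, 0) (42.2392, 0)]  |A|=937.1021
5. ⊥bis P0·P4 via (19.035,14.555): [(22.0052, 24.3113) (15.5016, 32.1255) (0, 33.3676) (0, 0) (14.6039, 0)]  |A|=601.1766
6. canonical 5-gon: [(22.0052, 24.3113) (15.5016, 32.1255) (0, 33.3676) (0, 0) (14.6039, 0)]
7. shoelace: 601.1766

Area of P0's cell: 601.1766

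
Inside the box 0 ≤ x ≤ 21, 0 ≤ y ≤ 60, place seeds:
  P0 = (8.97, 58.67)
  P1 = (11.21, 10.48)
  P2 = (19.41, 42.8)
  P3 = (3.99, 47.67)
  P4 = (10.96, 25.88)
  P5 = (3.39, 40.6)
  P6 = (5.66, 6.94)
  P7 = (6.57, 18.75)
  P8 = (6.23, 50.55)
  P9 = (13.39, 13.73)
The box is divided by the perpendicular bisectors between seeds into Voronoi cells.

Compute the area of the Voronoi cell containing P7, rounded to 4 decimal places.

1. box [0,21]×[0,60]: [(0, 0) (21, 0) (21, 60) (0, 60)]
2. ⊥bis P7·P0 via (7.77,38.71): [(0, 39.1771) (0, 0) (21, 0) (21, 37.9146)]  |A|=809.4633
3. ⊥bis P7·P1 via (8.89,14.615): [(0, 39.1771) (0, 9.6271) (21, 21.4095) (21, 37.9146)]  |A|=483.5787
4. ⊥bis P7·P2 via (12.99,30.775): [(0, 37.7102) (0, 9.6271) (21, 21.4095) (21, 26.4986)]  |A|=348.3074
5. ⊥bis P7·P3 via (5.28,33.21): [(7.9782, 33.4507) (0, 32.739) (0, 9.6271) (21, 21.4095) (21, 26.4986)]  |A|=328.4765
6. ⊥bis P7·P4 via (8.765,22.315): [(0, 27.7117) (0, 9.6271) (15.3679, 18.2495)]  |A|=138.9609
7. ⊥bis P7·P5 via (4.98,29.675): [(0, 27.7117) (0, 9.6271) (15.3679, 18.2495)]  |A|=138.9609
8. ⊥bis P7·P6 via (6.115,12.845): [(0, 27.7117) (0, 13.3162) (5.7811, 12.8707) (15.3679, 18.2495)]  |A|=128.2975
9. ⊥bis P7·P8 via (6.4,34.65): [(0, 27.7117) (0, 13.3162) (5.7811, 12.8707) (15.3679, 18.2495)]  |A|=128.2975
10. ⊥bis P7·P9 via (9.98,16.24): [(12.6782, 19.9056) (0, 27.7117) (0, 13.3162) (5.7811, 12.8707) (8.7092, 14.5136)]  |A|=117.7593
11. canonical 5-gon: [(12.6782, 19.9056) (0, 27.7117) (0, 13.3162) (5.7811, 12.8707) (8.7092, 14.5136)]
12. shoelace: 117.7593

Area of P7's cell: 117.7593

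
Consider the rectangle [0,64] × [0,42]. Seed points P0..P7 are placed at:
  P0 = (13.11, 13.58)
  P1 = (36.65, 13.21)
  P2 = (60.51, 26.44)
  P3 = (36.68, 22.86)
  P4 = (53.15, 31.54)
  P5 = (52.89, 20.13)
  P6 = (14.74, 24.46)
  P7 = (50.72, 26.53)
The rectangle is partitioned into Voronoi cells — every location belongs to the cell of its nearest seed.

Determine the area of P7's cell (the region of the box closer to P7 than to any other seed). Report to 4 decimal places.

1. box [0,64]×[0,42]: [(0, 0) (64, 0) (64, 42) (0, 42)]
2. ⊥bis P7·P0 via (31.915,20.055): [(38.8204, 0) (64, 0) (64, 42) (24.3588, 42)]  |A|=1361.2362
3. ⊥bis P7·P1 via (43.685,19.87): [(25.2872, 39.3037) (62.4958, 0) (64, 0) (64, 42) (24.3588, 42)]  |A|=895.9705
4. ⊥bis P7·P2 via (55.615,26.485): [(25.2872, 39.3037) (55.44, 7.4531) (55.7576, 42) (24.3588, 42)]  |A|=568.2317
5. ⊥bis P7·P3 via (43.7,24.695): [(45.448, 18.0077) (55.44, 7.4531) (55.7576, 42) (39.1765, 42)]  |A|=373.1818
6. ⊥bis P7·P4 via (51.935,29.035): [(41.2052, 34.2393) (45.448, 18.0077) (55.44, 7.4531) (55.622, 27.2467)]  |A|=202.0191
7. ⊥bis P7·P5 via (51.805,23.33): [(41.2052, 34.2393) (44.6876, 20.9168) (55.5978, 24.616) (55.622, 27.2467)]  |A|=98.1647
8. ⊥bis P7·P6 via (32.73,25.495): [(41.2052, 34.2393) (44.6876, 20.9168) (55.5978, 24.616) (55.622, 27.2467)]  |A|=98.1647
9. canonical 4-gon: [(41.2052, 34.2393) (44.6876, 20.9168) (55.5978, 24.616) (55.622, 27.2467)]
10. shoelace: 98.1647

Area of P7's cell: 98.1647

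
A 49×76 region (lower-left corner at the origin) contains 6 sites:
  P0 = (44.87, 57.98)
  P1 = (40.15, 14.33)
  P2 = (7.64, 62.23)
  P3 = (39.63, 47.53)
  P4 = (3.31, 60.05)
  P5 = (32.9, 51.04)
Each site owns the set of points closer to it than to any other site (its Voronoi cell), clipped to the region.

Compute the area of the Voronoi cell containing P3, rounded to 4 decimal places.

Area of P3's cell: 355.4240

1. box [0,49]×[0,76]: [(0, 0) (49, 0) (49, 76) (0, 76)]
2. ⊥bis P3·P0 via (42.25,52.755): [(0, 73.9406) (0, 0) (49, 0) (49, 49.3703)]  |A|=3021.1184
3. ⊥bis P3·P1 via (39.89,30.93): [(0, 73.9406) (0, 30.3052) (49, 31.0727) (49, 49.3703)]  |A|=1517.3598
4. ⊥bis P3·P2 via (23.635,54.88): [(26.3274, 60.7392) (12.4319, 30.4999) (49, 31.0727) (49, 49.3703)]  |A|=756.3435
5. ⊥bis P3·P4 via (21.47,53.79): [(26.3274, 60.7392) (16.4733, 39.2948) (13.4471, 30.5158) (49, 31.0727) (49, 49.3703)]  |A|=751.9115
6. ⊥bis P3·P5 via (36.265,49.285): [(38.9403, 54.4146) (26.5833, 30.7216) (49, 31.0727) (49, 49.3703)]  |A|=355.424
7. canonical 4-gon: [(38.9403, 54.4146) (26.5833, 30.7216) (49, 31.0727) (49, 49.3703)]
8. shoelace: 355.424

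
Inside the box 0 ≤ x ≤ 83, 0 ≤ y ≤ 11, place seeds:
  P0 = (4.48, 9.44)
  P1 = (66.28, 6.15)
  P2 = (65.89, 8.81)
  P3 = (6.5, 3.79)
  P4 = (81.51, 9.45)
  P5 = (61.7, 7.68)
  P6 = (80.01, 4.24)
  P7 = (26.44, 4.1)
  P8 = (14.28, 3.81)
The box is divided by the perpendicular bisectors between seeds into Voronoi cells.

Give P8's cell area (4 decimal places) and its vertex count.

1. box [0,83]×[0,11]: [(0, 0) (83, 0) (83, 11) (0, 11)]
2. ⊥bis P8·P0 via (9.38,6.625): [(5.574, 0) (83, 0) (83, 11) (11.8934, 11)]  |A|=816.9293
3. ⊥bis P8·P1 via (40.28,4.98): [(5.574, 0) (40.5041, 0) (40.0091, 11) (11.8934, 11)]  |A|=346.7519
4. ⊥bis P8·P2 via (40.085,6.31): [(5.574, 0) (40.5041, 0) (40.3374, 3.705) (39.6306, 11) (11.8934, 11)]  |A|=345.3714
5. ⊥bis P8·P3 via (10.39,3.8): [(10.3783, 8.3627) (10.3998, 0) (40.5041, 0) (40.3374, 3.705) (39.6306, 11) (11.8934, 11)]  |A|=325.1933
6. ⊥bis P8·P4 via (47.895,6.63): [(10.3783, 8.3627) (10.3998, 0) (40.5041, 0) (40.3374, 3.705) (39.6306, 11) (11.8934, 11)]  |A|=325.1933
7. ⊥bis P8·P5 via (37.99,5.745): [(10.3783, 8.3627) (10.3998, 0) (38.4589, 0) (37.5611, 11) (11.8934, 11)]  |A|=301.8611
8. ⊥bis P8·P6 via (47.145,4.025): [(10.3783, 8.3627) (10.3998, 0) (38.4589, 0) (37.5611, 11) (11.8934, 11)]  |A|=301.8611
9. ⊥bis P8·P7 via (20.36,3.955): [(10.3783, 8.3627) (10.3998, 0) (20.4543, 0) (20.192, 11) (11.8934, 11)]  |A|=107.3059
10. canonical 5-gon: [(10.3783, 8.3627) (10.3998, 0) (20.4543, 0) (20.192, 11) (11.8934, 11)]
11. shoelace: 107.3059

Area of P8's cell: 107.3059 (5 vertices)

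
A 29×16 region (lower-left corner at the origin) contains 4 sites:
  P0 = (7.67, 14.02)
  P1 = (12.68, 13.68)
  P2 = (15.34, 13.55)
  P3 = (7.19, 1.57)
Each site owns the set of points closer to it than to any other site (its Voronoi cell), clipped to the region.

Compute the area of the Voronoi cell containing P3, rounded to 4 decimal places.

1. box [0,29]×[0,16]: [(0, 0) (29, 0) (29, 16) (0, 16)]
2. ⊥bis P3·P0 via (7.43,7.795): [(0, 8.0815) (0, 0) (29, 0) (29, 6.9634)]  |A|=218.1502
3. ⊥bis P3·P1 via (9.935,7.625): [(9.758, 7.7052) (0, 8.0815) (0, 0) (26.7544, 0)]  |A|=142.5042
4. ⊥bis P3·P2 via (11.265,7.56): [(13.6353, 5.9475) (9.758, 7.7052) (0, 8.0815) (0, 0) (22.3777, 0)]  |A|=129.4889
5. canonical 5-gon: [(13.6353, 5.9475) (9.758, 7.7052) (0, 8.0815) (0, 0) (22.3777, 0)]
6. shoelace: 129.4889

Area of P3's cell: 129.4889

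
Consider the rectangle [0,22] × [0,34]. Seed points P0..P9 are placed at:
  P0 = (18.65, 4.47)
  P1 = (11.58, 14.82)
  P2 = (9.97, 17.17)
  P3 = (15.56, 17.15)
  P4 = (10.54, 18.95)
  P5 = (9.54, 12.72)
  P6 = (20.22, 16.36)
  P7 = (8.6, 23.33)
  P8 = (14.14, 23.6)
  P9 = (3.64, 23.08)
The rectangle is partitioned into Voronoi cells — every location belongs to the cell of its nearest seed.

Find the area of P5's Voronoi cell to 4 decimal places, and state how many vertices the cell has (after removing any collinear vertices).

1. box [0,22]×[0,34]: [(0, 0) (22, 0) (22, 34) (0, 34)]
2. ⊥bis P5·P0 via (14.095,8.595): [(0, 0) (6.3114, 0) (22, 17.324) (22, 34) (0, 34)]  |A|=612.1049
3. ⊥bis P5·P1 via (10.56,13.77): [(0, 24.0283) (0, 0) (6.3114, 0) (14.9338, 9.5212)]  |A|=209.4624
4. ⊥bis P5·P2 via (9.755,14.945): [(9.3058, 14.9884) (0, 15.8876) (0, 0) (6.3114, 0) (14.9338, 9.5212)]  |A|=171.5848
5. ⊥bis P5·P3 via (12.55,14.935): [(9.3058, 14.9884) (0, 15.8876) (0, 0) (6.3114, 0) (14.9338, 9.5212)]  |A|=171.5848
6. ⊥bis P5·P4 via (10.04,15.835): [(9.3058, 14.9884) (0, 15.8876) (0, 0) (6.3114, 0) (14.9338, 9.5212)]  |A|=171.5848
7. ⊥bis P5·P6 via (14.88,14.54): [(9.3058, 14.9884) (0, 15.8876) (0, 0) (6.3114, 0) (14.9338, 9.5212)]  |A|=171.5848
8. ⊥bis P5·P7 via (9.07,18.025): [(9.3058, 14.9884) (0, 15.8876) (0, 0) (6.3114, 0) (14.9338, 9.5212)]  |A|=171.5848
9. ⊥bis P5·P8 via (11.84,18.16): [(9.3058, 14.9884) (0, 15.8876) (0, 0) (6.3114, 0) (14.9338, 9.5212)]  |A|=171.5848
10. ⊥bis P5·P9 via (6.59,17.9): [(9.3058, 14.9884) (2.613, 15.6351) (0, 14.147) (0, 0) (6.3114, 0) (14.9338, 9.5212)]  |A|=169.3107
11. canonical 6-gon: [(9.3058, 14.9884) (2.613, 15.6351) (0, 14.147) (0, 0) (6.3114, 0) (14.9338, 9.5212)]
12. shoelace: 169.3107

Area of P5's cell: 169.3107 (6 vertices)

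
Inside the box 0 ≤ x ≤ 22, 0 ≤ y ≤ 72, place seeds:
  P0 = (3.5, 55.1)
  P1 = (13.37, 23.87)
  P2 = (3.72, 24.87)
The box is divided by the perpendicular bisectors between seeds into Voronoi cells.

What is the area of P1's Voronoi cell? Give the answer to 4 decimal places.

1. box [0,22]×[0,72]: [(0, 0) (22, 0) (22, 72) (0, 72)]
2. ⊥bis P1·P0 via (8.435,39.485): [(0, 36.8192) (0, 0) (22, 0) (22, 43.7721)]  |A|=886.5043
3. ⊥bis P1·P2 via (8.545,24.37): [(10.1681, 40.0327) (6.0196, 0) (22, 0) (22, 43.7721)]  |A|=578.8233
4. canonical 4-gon: [(10.1681, 40.0327) (6.0196, 0) (22, 0) (22, 43.7721)]
5. shoelace: 578.8233

Area of P1's cell: 578.8233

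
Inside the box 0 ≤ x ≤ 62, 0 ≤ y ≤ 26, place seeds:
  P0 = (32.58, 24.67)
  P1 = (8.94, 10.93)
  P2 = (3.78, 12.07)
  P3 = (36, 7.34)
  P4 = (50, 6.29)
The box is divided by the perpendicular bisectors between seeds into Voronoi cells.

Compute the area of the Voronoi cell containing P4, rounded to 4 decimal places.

1. box [0,62]×[0,26]: [(0, 0) (62, 0) (62, 26) (0, 26)]
2. ⊥bis P4·P0 via (41.29,15.48): [(24.9569, 0) (62, 0) (62, 26) (52.3897, 26)]  |A|=606.4934
3. ⊥bis P4·P1 via (29.47,8.61): [(28.9217, 3.7577) (28.497, 0) (62, 0) (62, 26) (52.3897, 26)]  |A|=599.8422
4. ⊥bis P4·P2 via (26.89,9.18): [(28.9217, 3.7577) (28.497, 0) (62, 0) (62, 26) (52.3897, 26)]  |A|=599.8422
5. ⊥bis P4·P3 via (43,6.815): [(43.8305, 17.8878) (42.4889, 0) (62, 0) (62, 26) (52.3897, 26)]  |A|=449.6896
6. canonical 5-gon: [(43.8305, 17.8878) (42.4889, 0) (62, 0) (62, 26) (52.3897, 26)]
7. shoelace: 449.6896

Area of P4's cell: 449.6896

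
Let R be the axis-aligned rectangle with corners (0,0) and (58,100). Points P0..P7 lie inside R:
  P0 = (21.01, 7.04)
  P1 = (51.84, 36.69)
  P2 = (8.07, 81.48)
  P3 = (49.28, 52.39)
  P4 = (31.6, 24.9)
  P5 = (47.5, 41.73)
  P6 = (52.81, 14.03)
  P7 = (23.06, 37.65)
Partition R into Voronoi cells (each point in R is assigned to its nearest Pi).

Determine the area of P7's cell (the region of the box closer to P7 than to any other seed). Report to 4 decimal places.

Area of P7's cell: 1075.6843

1. box [0,58]×[0,100]: [(0, 0) (58, 0) (58, 100) (0, 100)]
2. ⊥bis P7·P0 via (22.035,22.345): [(0, 23.8207) (58, 19.9364) (58, 100) (0, 100)]  |A|=4531.0445
3. ⊥bis P7·P1 via (37.45,37.17): [(0, 23.8207) (36.9222, 21.348) (39.5458, 100) (0, 100)]  |A|=2961.5327
4. ⊥bis P7·P2 via (15.565,59.565): [(0, 54.2417) (0, 23.8207) (36.9222, 21.348) (38.4582, 67.3945)]  |A|=1436.9382
5. ⊥bis P7·P3 via (36.17,45.02): [(25.9891, 63.1301) (0, 54.2417) (0, 23.8207) (36.9222, 21.348) (37.6255, 42.4309)]  |A|=1283.0773
6. ⊥bis P7·P4 via (27.33,31.275): [(25.9891, 63.1301) (0, 54.2417) (0, 23.8207) (14.7283, 22.8343) (37.4801, 38.0736) (37.6255, 42.4309)]  |A|=1097.0591
7. ⊥bis P7·P5 via (35.28,39.69): [(33.6385, 49.5232) (25.9891, 63.1301) (0, 54.2417) (0, 23.8207) (14.7283, 22.8343) (35.744, 36.9107)]  |A|=1075.6843
8. ⊥bis P7·P6 via (37.935,25.84): [(33.6385, 49.5232) (25.9891, 63.1301) (0, 54.2417) (0, 23.8207) (14.7283, 22.8343) (35.744, 36.9107)]  |A|=1075.6843
9. canonical 6-gon: [(33.6385, 49.5232) (25.9891, 63.1301) (0, 54.2417) (0, 23.8207) (14.7283, 22.8343) (35.744, 36.9107)]
10. shoelace: 1075.6843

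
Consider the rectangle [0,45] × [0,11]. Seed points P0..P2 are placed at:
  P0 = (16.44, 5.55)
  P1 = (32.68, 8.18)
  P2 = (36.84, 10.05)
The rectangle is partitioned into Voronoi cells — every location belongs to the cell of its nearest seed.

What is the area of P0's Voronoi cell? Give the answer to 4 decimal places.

1. box [0,45]×[0,11]: [(0, 0) (45, 0) (45, 11) (0, 11)]
2. ⊥bis P0·P1 via (24.56,6.865): [(0, 0) (25.6718, 0) (23.8904, 11) (0, 11)]  |A|=272.5916
3. ⊥bis P0·P2 via (26.64,7.8): [(0, 0) (25.6718, 0) (23.8904, 11) (0, 11)]  |A|=272.5916
4. canonical 4-gon: [(0, 0) (25.6718, 0) (23.8904, 11) (0, 11)]
5. shoelace: 272.5916

Area of P0's cell: 272.5916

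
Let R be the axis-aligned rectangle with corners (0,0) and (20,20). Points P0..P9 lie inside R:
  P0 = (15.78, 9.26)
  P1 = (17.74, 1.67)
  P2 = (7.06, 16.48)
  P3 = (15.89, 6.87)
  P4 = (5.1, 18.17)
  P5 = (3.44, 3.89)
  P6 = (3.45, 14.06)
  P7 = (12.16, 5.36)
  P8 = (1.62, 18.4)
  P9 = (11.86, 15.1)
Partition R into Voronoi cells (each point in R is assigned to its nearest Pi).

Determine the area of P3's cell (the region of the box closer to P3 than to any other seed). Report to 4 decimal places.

1. box [0,20]×[0,20]: [(0, 0) (20, 0) (20, 20) (0, 20)]
2. ⊥bis P3·P0 via (15.835,8.065): [(0, 7.3362) (0, 0) (20, 0) (20, 8.2567)]  |A|=155.9289
3. ⊥bis P3·P1 via (16.815,4.27): [(0, 7.3362) (0, 0) (4.8128, 0) (20, 5.4031) (20, 8.2567)]  |A|=114.8998
4. ⊥bis P3·P2 via (11.475,11.675): [(7.109, 7.6634) (0, 1.1314) (0, 0) (4.8128, 0) (20, 5.4031) (20, 8.2567)]  |A|=92.8447
5. ⊥bis P3·P4 via (10.495,12.52): [(7.109, 7.6634) (0, 1.1314) (0, 0) (4.8128, 0) (20, 5.4031) (20, 8.2567)]  |A|=92.8447
6. ⊥bis P3·P5 via (9.665,5.38): [(9.0966, 7.7549) (10.4709, 2.013) (20, 5.4031) (20, 8.2567)]  |A|=45.244
7. ⊥bis P3·P6 via (9.67,10.465): [(9.0966, 7.7549) (10.4709, 2.013) (20, 5.4031) (20, 8.2567)]  |A|=45.244
8. ⊥bis P3·P7 via (14.025,6.115): [(13.2831, 7.9476) (15.0291, 3.6346) (20, 5.4031) (20, 8.2567)]  |A|=21.8469
9. ⊥bis P3·P8 via (8.755,12.635): [(13.2831, 7.9476) (15.0291, 3.6346) (20, 5.4031) (20, 8.2567)]  |A|=21.8469
10. ⊥bis P3·P9 via (13.875,10.985): [(13.2831, 7.9476) (15.0291, 3.6346) (20, 5.4031) (20, 8.2567)]  |A|=21.8469
11. canonical 4-gon: [(13.2831, 7.9476) (15.0291, 3.6346) (20, 5.4031) (20, 8.2567)]
12. shoelace: 21.8469

Area of P3's cell: 21.8469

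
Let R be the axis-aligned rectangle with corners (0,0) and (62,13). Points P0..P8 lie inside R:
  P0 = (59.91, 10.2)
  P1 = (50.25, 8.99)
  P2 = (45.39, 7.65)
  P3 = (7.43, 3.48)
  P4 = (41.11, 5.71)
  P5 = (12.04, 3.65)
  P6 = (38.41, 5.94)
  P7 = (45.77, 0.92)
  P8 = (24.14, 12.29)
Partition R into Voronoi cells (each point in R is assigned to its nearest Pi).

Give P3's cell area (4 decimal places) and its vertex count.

Area of P3's cell: 125.1480 (4 vertices)

1. box [0,62]×[0,13]: [(0, 0) (62, 0) (62, 13) (0, 13)]
2. ⊥bis P3·P0 via (33.67,6.84): [(0, 0) (34.5459, 0) (32.8812, 13) (0, 13)]  |A|=438.276
3. ⊥bis P3·P1 via (28.84,6.235): [(0, 0) (29.6423, 0) (27.9695, 13) (0, 13)]  |A|=374.4767
4. ⊥bis P3·P2 via (26.41,5.565): [(0, 0) (27.0213, 0) (25.5932, 13) (0, 13)]  |A|=341.9947
5. ⊥bis P3·P4 via (24.27,4.595): [(0, 0) (24.5742, 0) (23.7135, 13) (0, 13)]  |A|=313.8703
6. ⊥bis P3·P5 via (9.735,3.565): [(0, 0) (9.8665, 0) (9.3871, 13) (0, 13)]  |A|=125.148
7. ⊥bis P3·P6 via (22.92,4.71): [(0, 0) (9.8665, 0) (9.3871, 13) (0, 13)]  |A|=125.148
8. ⊥bis P3·P7 via (26.6,2.2): [(0, 0) (9.8665, 0) (9.3871, 13) (0, 13)]  |A|=125.148
9. ⊥bis P3·P8 via (15.785,7.885): [(0, 0) (9.8665, 0) (9.3871, 13) (0, 13)]  |A|=125.148
10. canonical 4-gon: [(0, 0) (9.8665, 0) (9.3871, 13) (0, 13)]
11. shoelace: 125.148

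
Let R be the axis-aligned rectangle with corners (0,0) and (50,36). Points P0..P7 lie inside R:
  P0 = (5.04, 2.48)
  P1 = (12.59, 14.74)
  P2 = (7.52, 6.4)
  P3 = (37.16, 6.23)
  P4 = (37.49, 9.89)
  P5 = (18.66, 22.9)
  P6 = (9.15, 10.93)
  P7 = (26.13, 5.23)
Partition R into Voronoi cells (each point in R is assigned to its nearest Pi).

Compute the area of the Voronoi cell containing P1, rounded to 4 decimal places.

1. box [0,50]×[0,36]: [(0, 0) (50, 0) (50, 36) (0, 36)]
2. ⊥bis P1·P0 via (8.815,8.61): [(0, 14.0385) (22.7963, 0) (50, 0) (50, 36) (0, 36)]  |A|=1639.9874
3. ⊥bis P1·P2 via (10.055,10.57): [(0, 16.6826) (27.4423, 0) (50, 0) (50, 36) (0, 36)]  |A|=1571.0956
4. ⊥bis P1·P3 via (24.875,10.485): [(0, 16.6826) (22.3216, 3.1129) (33.7123, 36) (0, 36)]  |A|=769.9475
5. ⊥bis P1·P4 via (25.04,12.315): [(0, 16.6826) (22.3216, 3.1129) (24.4375, 9.222) (29.6533, 36) (0, 36)]  |A|=715.602
6. ⊥bis P1·P5 via (15.625,18.82): [(0, 30.443) (0, 16.6826) (22.3216, 3.1129) (24.4375, 9.222) (24.9552, 11.8795)]  |A|=288.638
7. ⊥bis P1·P6 via (10.87,12.835): [(0, 30.443) (0, 22.6494) (20.2283, 4.3855) (22.3216, 3.1129) (24.4375, 9.222) (24.9552, 11.8795)]  |A|=228.2887
8. ⊥bis P1·P7 via (19.36,9.985): [(22.1541, 13.9632) (0, 30.443) (0, 22.6494) (17.2903, 7.0382)]  |A|=184.1628
9. canonical 4-gon: [(22.1541, 13.9632) (0, 30.443) (0, 22.6494) (17.2903, 7.0382)]
10. shoelace: 184.1628

Area of P1's cell: 184.1628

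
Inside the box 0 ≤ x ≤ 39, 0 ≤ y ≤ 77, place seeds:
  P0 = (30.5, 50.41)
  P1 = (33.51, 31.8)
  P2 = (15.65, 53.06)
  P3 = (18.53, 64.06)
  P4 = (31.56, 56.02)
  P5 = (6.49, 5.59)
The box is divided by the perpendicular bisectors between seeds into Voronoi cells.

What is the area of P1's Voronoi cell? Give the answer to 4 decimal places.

Area of P1's cell: 709.2316

1. box [0,39]×[0,77]: [(0, 0) (39, 0) (39, 77) (0, 77)]
2. ⊥bis P1·P0 via (32.005,41.105): [(0, 35.9285) (0, 0) (39, 0) (39, 42.2364)]  |A|=1524.2147
3. ⊥bis P1·P2 via (24.58,42.43): [(20.8563, 39.3018) (0, 21.781) (0, 0) (39, 0) (39, 42.2364)]  |A|=1376.6823
4. ⊥bis P1·P3 via (26.02,47.93): [(20.8563, 39.3018) (0, 21.781) (0, 0) (39, 0) (39, 42.2364)]  |A|=1376.6823
5. ⊥bis P1·P4 via (32.535,43.91): [(20.8563, 39.3018) (0, 21.781) (0, 0) (39, 0) (39, 42.2364)]  |A|=1376.6823
6. ⊥bis P1·P5 via (20,18.695): [(20.8563, 39.3018) (9.3706, 29.6529) (38.1346, 0) (39, 0) (39, 42.2364)]  |A|=709.2316
7. canonical 5-gon: [(20.8563, 39.3018) (9.3706, 29.6529) (38.1346, 0) (39, 0) (39, 42.2364)]
8. shoelace: 709.2316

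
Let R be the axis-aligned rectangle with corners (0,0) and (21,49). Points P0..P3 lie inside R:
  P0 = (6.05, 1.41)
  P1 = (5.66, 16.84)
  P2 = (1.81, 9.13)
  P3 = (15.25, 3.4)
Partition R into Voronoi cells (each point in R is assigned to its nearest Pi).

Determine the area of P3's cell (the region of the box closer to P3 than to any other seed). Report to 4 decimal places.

1. box [0,21]×[0,49]: [(0, 0) (21, 0) (21, 49) (0, 49)]
2. ⊥bis P3·P0 via (10.65,2.405): [(11.1702, 0) (21, 0) (21, 49) (0.5713, 49)]  |A|=741.333
3. ⊥bis P3·P1 via (10.455,10.12): [(9.1783, 9.209) (11.1702, 0) (21, 0) (21, 17.6443)]  |A|=149.5543
4. ⊥bis P3·P2 via (8.53,6.265): [(10.0505, 9.8314) (9.3825, 8.2647) (11.1702, 0) (21, 0) (21, 17.6443)]  |A|=149.0789
5. canonical 5-gon: [(10.0505, 9.8314) (9.3825, 8.2647) (11.1702, 0) (21, 0) (21, 17.6443)]
6. shoelace: 149.0789

Area of P3's cell: 149.0789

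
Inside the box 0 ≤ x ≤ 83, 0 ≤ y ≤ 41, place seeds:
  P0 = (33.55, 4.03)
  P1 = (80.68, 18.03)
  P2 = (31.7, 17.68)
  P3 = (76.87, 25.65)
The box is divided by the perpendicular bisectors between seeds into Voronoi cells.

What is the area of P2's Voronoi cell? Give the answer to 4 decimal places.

1. box [0,83]×[0,41]: [(0, 0) (83, 0) (83, 41) (0, 41)]
2. ⊥bis P2·P0 via (32.625,10.855): [(0, 6.4333) (83, 17.6824) (83, 41) (0, 41)]  |A|=2402.1994
3. ⊥bis P2·P1 via (56.19,17.855): [(0, 6.4333) (56.2172, 14.0525) (56.0246, 41) (0, 41)]  |A|=1726.4835
4. ⊥bis P2·P3 via (54.285,21.665): [(0, 6.4333) (55.6419, 13.9745) (50.8734, 41) (0, 41)]  |A|=1649.1191
5. canonical 4-gon: [(0, 6.4333) (55.6419, 13.9745) (50.8734, 41) (0, 41)]
6. shoelace: 1649.1191

Area of P2's cell: 1649.1191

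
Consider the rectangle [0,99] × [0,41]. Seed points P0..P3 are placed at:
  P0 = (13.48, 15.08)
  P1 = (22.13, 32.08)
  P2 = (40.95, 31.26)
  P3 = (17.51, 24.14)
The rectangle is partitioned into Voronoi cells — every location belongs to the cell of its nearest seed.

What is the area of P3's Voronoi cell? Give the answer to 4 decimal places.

1. box [0,99]×[0,41]: [(0, 0) (99, 0) (99, 41) (0, 41)]
2. ⊥bis P3·P0 via (15.495,19.61): [(0, 26.5024) (59.581, 0) (99, 0) (99, 41) (0, 41)]  |A|=3269.4812
3. ⊥bis P3·P1 via (19.82,28.11): [(0, 39.6425) (0, 26.5024) (59.581, 0) (68.1303, 0)]  |A|=560.9096
4. ⊥bis P3·P2 via (29.23,27.7): [(31.0989, 21.5472) (0, 39.6425) (0, 26.5024) (34.217, 11.2822)]  |A|=356.2122
5. canonical 4-gon: [(31.0989, 21.5472) (0, 39.6425) (0, 26.5024) (34.217, 11.2822)]
6. shoelace: 356.2122

Area of P3's cell: 356.2122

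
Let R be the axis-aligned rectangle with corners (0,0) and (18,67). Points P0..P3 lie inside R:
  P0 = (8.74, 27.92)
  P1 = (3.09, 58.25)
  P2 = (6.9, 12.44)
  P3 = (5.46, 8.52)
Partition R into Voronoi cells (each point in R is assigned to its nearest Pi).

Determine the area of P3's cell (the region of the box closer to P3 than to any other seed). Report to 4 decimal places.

Area of P3's cell: 169.9935

1. box [0,18]×[0,67]: [(0, 0) (18, 0) (18, 67) (0, 67)]
2. ⊥bis P3·P0 via (7.1,18.22): [(0, 19.4204) (0, 0) (18, 0) (18, 16.3771)]  |A|=322.1777
3. ⊥bis P3·P1 via (4.275,33.385): [(0, 19.4204) (0, 0) (18, 0) (18, 16.3771)]  |A|=322.1777
4. ⊥bis P3·P2 via (6.18,10.48): [(0, 12.7502) (0, 0) (18, 0) (18, 6.138)]  |A|=169.9935
5. canonical 4-gon: [(0, 12.7502) (0, 0) (18, 0) (18, 6.138)]
6. shoelace: 169.9935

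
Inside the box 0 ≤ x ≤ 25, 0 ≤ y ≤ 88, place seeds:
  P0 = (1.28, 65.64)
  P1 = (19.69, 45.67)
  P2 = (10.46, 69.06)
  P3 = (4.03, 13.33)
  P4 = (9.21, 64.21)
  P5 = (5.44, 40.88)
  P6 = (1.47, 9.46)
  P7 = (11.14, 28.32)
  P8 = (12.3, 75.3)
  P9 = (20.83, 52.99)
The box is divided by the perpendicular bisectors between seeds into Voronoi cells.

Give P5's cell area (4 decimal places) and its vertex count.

1. box [0,25]×[0,88]: [(0, 0) (25, 0) (25, 88) (0, 88)]
2. ⊥bis P5·P0 via (3.36,53.26): [(0, 52.6955) (0, 0) (25, 0) (25, 56.8958)]  |A|=1369.891
3. ⊥bis P5·P1 via (12.565,43.275): [(8.896, 54.1901) (0, 52.6955) (0, 0) (25, 0) (25, 6.2815)]  |A|=962.3445
4. ⊥bis P5·P2 via (7.95,54.97): [(8.896, 54.1901) (0, 52.6955) (0, 0) (25, 0) (25, 6.2815)]  |A|=962.3445
5. ⊥bis P5·P3 via (4.735,27.105): [(18.2326, 26.4142) (8.896, 54.1901) (0, 52.6955) (0, 27.3473)]  |A|=361.6058
6. ⊥bis P5·P4 via (7.325,52.545): [(18.2326, 26.4142) (9.571, 52.1821) (3.1346, 53.2221) (0, 52.6955) (0, 27.3473)]  |A|=355.4945
7. ⊥bis P5·P6 via (3.455,25.17): [(18.2326, 26.4142) (9.571, 52.1821) (3.1346, 53.2221) (0, 52.6955) (0, 27.3473)]  |A|=355.4945
8. ⊥bis P5·P7 via (8.29,34.6): [(14.5292, 37.4315) (9.571, 52.1821) (3.1346, 53.2221) (0, 52.6955) (0, 30.8378)]  |A|=231.4284
9. ⊥bis P5·P8 via (8.87,58.09): [(14.5292, 37.4315) (9.571, 52.1821) (3.1346, 53.2221) (0, 52.6955) (0, 30.8378)]  |A|=231.4284
10. ⊥bis P5·P9 via (13.135,46.935): [(14.5292, 37.4315) (9.9922, 50.9291) (8.9239, 52.2866) (3.1346, 53.2221) (0, 52.6955) (0, 30.8378)]  |A|=231.045
11. canonical 6-gon: [(14.5292, 37.4315) (9.9922, 50.9291) (8.9239, 52.2866) (3.1346, 53.2221) (0, 52.6955) (0, 30.8378)]
12. shoelace: 231.045

Area of P5's cell: 231.0450 (6 vertices)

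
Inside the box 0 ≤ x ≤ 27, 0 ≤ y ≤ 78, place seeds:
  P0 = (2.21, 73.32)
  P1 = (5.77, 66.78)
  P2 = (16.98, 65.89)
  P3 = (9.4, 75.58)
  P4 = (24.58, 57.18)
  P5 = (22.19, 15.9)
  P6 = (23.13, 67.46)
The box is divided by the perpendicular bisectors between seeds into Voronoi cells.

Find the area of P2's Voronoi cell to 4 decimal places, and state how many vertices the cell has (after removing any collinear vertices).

Area of P2's cell: 136.2183 (4 vertices)

1. box [0,27]×[0,78]: [(0, 0) (27, 0) (27, 78) (0, 78)]
2. ⊥bis P2·P0 via (9.595,69.605): [(0, 50.5312) (0, 0) (27, 0) (27, 78) (13.8181, 78)]  |A|=1916.2172
3. ⊥bis P2·P1 via (11.375,66.335): [(12.0168, 74.4194) (6.1084, 0) (27, 0) (27, 78) (13.8181, 78)]  |A|=1385.3112
4. ⊥bis P2·P3 via (13.19,70.735): [(11.6273, 69.5126) (6.1084, 0) (27, 0) (27, 78) (22.4773, 78)]  |A|=1344.8421
5. ⊥bis P2·P4 via (20.78,61.535): [(11.6273, 69.5126) (10.2655, 52.3605) (27, 66.9623) (27, 78) (22.4773, 78)]  |A|=237.6061
6. ⊥bis P2·P5 via (19.585,40.895): [(11.6273, 69.5126) (10.2655, 52.3605) (27, 66.9623) (27, 78) (22.4773, 78)]  |A|=237.6061
7. ⊥bis P2·P6 via (20.055,66.675): [(18.0484, 74.5354) (11.6273, 69.5126) (10.2655, 52.3605) (21.2602, 61.954)]  |A|=136.2183
8. canonical 4-gon: [(18.0484, 74.5354) (11.6273, 69.5126) (10.2655, 52.3605) (21.2602, 61.954)]
9. shoelace: 136.2183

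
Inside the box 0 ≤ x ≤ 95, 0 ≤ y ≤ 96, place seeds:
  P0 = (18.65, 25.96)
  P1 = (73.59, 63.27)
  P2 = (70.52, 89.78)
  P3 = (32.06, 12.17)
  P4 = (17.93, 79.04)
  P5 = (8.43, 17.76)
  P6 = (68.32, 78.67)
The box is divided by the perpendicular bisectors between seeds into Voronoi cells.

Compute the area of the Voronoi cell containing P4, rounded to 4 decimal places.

Area of P4's cell: 1857.8634

1. box [0,95]×[0,96]: [(0, 0) (95, 0) (95, 96) (0, 96)]
2. ⊥bis P4·P0 via (18.29,52.5): [(0, 52.2519) (95, 53.5405) (95, 96) (0, 96)]  |A|=4094.8594
3. ⊥bis P4·P1 via (45.76,71.155): [(0, 52.2519) (40.5601, 52.8021) (52.7993, 96) (0, 96)]  |A|=2027.6231
4. ⊥bis P4·P2 via (44.225,84.41): [(0, 52.2519) (40.5601, 52.8021) (46.4411, 73.5588) (41.8581, 96) (0, 96)]  |A|=1904.8562
5. ⊥bis P4·P3 via (24.995,45.605): [(0, 52.2519) (40.5601, 52.8021) (46.4411, 73.5588) (41.8581, 96) (0, 96)]  |A|=1904.8562
6. ⊥bis P4·P5 via (13.18,48.4): [(0, 52.2519) (40.5601, 52.8021) (46.4411, 73.5588) (41.8581, 96) (0, 96)]  |A|=1904.8562
7. ⊥bis P4·P6 via (43.125,78.855): [(0, 52.2519) (40.5601, 52.8021) (42.9969, 61.4025) (43.2026, 89.4166) (41.8581, 96) (0, 96)]  |A|=1857.8634
8. canonical 6-gon: [(0, 52.2519) (40.5601, 52.8021) (42.9969, 61.4025) (43.2026, 89.4166) (41.8581, 96) (0, 96)]
9. shoelace: 1857.8634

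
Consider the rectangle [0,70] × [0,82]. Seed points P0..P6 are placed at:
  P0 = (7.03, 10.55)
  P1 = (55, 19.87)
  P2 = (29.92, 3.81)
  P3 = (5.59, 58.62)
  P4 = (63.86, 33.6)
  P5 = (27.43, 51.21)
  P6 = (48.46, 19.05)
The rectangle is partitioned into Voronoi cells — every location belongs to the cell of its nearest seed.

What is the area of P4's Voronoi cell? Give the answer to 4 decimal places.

1. box [0,70]×[0,82]: [(0, 0) (70, 0) (70, 82) (0, 82)]
2. ⊥bis P4·P0 via (35.445,22.075): [(44.3985, 0) (70, 0) (70, 82) (11.1397, 82)]  |A|=3462.9336
3. ⊥bis P4·P1 via (59.43,26.735): [(24.3817, 49.3518) (70, 19.9142) (70, 82) (11.1397, 82)]  |A|=2376.9691
4. ⊥bis P4·P2 via (46.89,18.705): [(24.3817, 49.3518) (70, 19.9142) (70, 82) (11.1397, 82)]  |A|=2376.9691
5. ⊥bis P4·P3 via (34.725,46.11): [(33.5708, 43.422) (70, 19.9142) (70, 82) (50.1355, 82)]  |A|=1514.0354
6. ⊥bis P4·P5 via (45.645,42.405): [(43.1489, 37.2412) (70, 19.9142) (70, 82) (64.7849, 82)]  |A|=950.2471
7. ⊥bis P4·P6 via (56.16,26.325): [(44.0618, 39.1299) (50.0597, 32.7817) (70, 19.9142) (70, 82) (64.7849, 82)]  |A|=941.6853
8. canonical 5-gon: [(44.0618, 39.1299) (50.0597, 32.7817) (70, 19.9142) (70, 82) (64.7849, 82)]
9. shoelace: 941.6853

Area of P4's cell: 941.6853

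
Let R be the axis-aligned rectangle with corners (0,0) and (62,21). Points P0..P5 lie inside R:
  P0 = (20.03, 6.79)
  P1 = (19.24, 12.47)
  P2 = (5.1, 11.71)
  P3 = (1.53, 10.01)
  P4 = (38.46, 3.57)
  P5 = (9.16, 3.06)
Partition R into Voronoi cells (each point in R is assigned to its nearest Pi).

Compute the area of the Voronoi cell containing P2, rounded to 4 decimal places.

Area of P2's cell: 132.7049

1. box [0,62]×[0,21]: [(0, 0) (62, 0) (62, 21) (0, 21)]
2. ⊥bis P2·P0 via (12.565,9.25): [(0, 0) (9.5168, 0) (16.4371, 21) (0, 21)]  |A|=272.5154
3. ⊥bis P2·P1 via (12.17,12.09): [(0, 0) (9.5168, 0) (12.3566, 8.6177) (11.6911, 21) (0, 21)]  |A|=243.1324
4. ⊥bis P2·P3 via (3.315,10.86): [(0, 17.8215) (8.4864, 0) (9.5168, 0) (12.3566, 8.6177) (11.6911, 21) (0, 21)]  |A|=167.5119
5. ⊥bis P2·P4 via (21.78,7.64): [(0, 17.8215) (8.4864, 0) (9.5168, 0) (12.3566, 8.6177) (11.6911, 21) (0, 21)]  |A|=167.5119
6. ⊥bis P2·P5 via (7.13,7.385): [(0, 17.8215) (5.3644, 6.5563) (12.2926, 9.8082) (11.6911, 21) (0, 21)]  |A|=132.7049
7. canonical 5-gon: [(0, 17.8215) (5.3644, 6.5563) (12.2926, 9.8082) (11.6911, 21) (0, 21)]
8. shoelace: 132.7049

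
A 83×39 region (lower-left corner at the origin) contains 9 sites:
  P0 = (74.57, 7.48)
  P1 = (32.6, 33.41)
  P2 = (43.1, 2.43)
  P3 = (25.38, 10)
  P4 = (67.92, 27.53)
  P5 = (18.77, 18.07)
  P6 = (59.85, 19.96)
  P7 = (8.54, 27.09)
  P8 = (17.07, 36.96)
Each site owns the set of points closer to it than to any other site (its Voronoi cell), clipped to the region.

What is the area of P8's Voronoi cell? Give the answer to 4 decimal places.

Area of P8's cell: 148.2595

1. box [0,83]×[0,39]: [(0, 0) (83, 0) (83, 39) (0, 39)]
2. ⊥bis P8·P0 via (45.82,22.22): [(0, 0) (34.4279, 0) (54.423, 39) (0, 39)]  |A|=1732.5932
3. ⊥bis P8·P1 via (24.835,35.185): [(0, 0) (16.7921, 0) (25.7071, 39) (0, 39)]  |A|=828.7332
4. ⊥bis P8·P2 via (30.085,19.695): [(0, 0) (3.9587, 0) (19.4639, 11.6884) (25.7071, 39) (0, 39)]  |A|=753.732
5. ⊥bis P8·P3 via (21.225,23.48): [(0, 16.9377) (22.2302, 23.7898) (25.7071, 39) (0, 39)]  |A|=440.7286
6. ⊥bis P8·P4 via (42.495,32.245): [(0, 16.9377) (22.2302, 23.7898) (25.7071, 39) (0, 39)]  |A|=440.7286
7. ⊥bis P8·P5 via (17.92,27.515): [(0, 25.9023) (23.1901, 27.9893) (25.7071, 39) (0, 39)]  |A|=293.3954
8. ⊥bis P8·P6 via (38.46,28.46): [(0, 25.9023) (23.1901, 27.9893) (25.7071, 39) (0, 39)]  |A|=293.3954
9. ⊥bis P8·P7 via (12.805,32.025): [(18.0137, 27.5234) (23.1901, 27.9893) (25.7071, 39) (4.7343, 39)]  |A|=148.2595
10. canonical 4-gon: [(18.0137, 27.5234) (23.1901, 27.9893) (25.7071, 39) (4.7343, 39)]
11. shoelace: 148.2595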